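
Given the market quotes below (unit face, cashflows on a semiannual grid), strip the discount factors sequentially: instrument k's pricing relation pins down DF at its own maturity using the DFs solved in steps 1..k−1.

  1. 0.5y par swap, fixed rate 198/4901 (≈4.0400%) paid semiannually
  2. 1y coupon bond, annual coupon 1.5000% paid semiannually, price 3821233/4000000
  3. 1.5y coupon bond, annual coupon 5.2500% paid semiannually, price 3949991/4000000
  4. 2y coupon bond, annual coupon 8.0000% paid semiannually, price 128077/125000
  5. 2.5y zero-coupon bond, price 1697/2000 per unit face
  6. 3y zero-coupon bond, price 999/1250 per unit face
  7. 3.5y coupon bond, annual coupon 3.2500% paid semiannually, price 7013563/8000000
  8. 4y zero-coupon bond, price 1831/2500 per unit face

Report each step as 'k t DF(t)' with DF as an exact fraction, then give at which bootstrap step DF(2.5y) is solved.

step 1 [0.5y] swap r/2=99/4901: DF=(1 − 99/4901·(0))/(1+99/4901) = 4901/5000 ≈ 0.980200
step 2 [1y] bond c/2=3/400: DF=(3821233/4000000 − 3/400·(0.980200))/(1+3/400) = 9409/10000 ≈ 0.940900
step 3 [1.5y] bond c/2=21/800: DF=(3949991/4000000 − 21/800·(0.980200+0.940900))/(1+21/800) = 9131/10000 ≈ 0.913100
step 4 [2y] bond c/2=1/25: DF=(128077/125000 − 1/25·(0.980200+0.940900+0.913100))/(1+1/25) = 4381/5000 ≈ 0.876200
step 5 [2.5y] zero: DF = P = 1697/2000 ≈ 0.848500
step 6 [3y] zero: DF = P = 999/1250 ≈ 0.799200
step 7 [3.5y] bond c/2=13/800: DF=(7013563/8000000 − 13/800·(0.980200+0.940900+0.913100+0.876200+0.848500+0.799200))/(1+13/800) = 777/1000 ≈ 0.777000
step 8 [4y] zero: DF = P = 1831/2500 ≈ 0.732400

1 1/2 4901/5000
2 1 9409/10000
3 3/2 9131/10000
4 2 4381/5000
5 5/2 1697/2000
6 3 999/1250
7 7/2 777/1000
8 4 1831/2500
DF(2.5y) is solved at step 5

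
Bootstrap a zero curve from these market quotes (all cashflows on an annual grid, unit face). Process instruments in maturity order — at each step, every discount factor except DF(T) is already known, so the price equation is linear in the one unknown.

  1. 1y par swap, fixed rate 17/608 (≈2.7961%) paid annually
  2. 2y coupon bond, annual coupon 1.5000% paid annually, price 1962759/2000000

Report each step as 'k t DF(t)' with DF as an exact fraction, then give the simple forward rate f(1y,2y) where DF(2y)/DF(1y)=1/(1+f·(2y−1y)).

1 1 608/625
2 2 381/400
f(1y,2y) = ((608/625)/(381/400) − 1)/(1) = 203/9525 ≈ 2.1312%

step 1 [1y] swap r/1=17/608: DF=(1 − 17/608·(0))/(1+17/608) = 608/625 ≈ 0.972800
step 2 [2y] bond c/1=3/200: DF=(1962759/2000000 − 3/200·(0.972800))/(1+3/200) = 381/400 ≈ 0.952500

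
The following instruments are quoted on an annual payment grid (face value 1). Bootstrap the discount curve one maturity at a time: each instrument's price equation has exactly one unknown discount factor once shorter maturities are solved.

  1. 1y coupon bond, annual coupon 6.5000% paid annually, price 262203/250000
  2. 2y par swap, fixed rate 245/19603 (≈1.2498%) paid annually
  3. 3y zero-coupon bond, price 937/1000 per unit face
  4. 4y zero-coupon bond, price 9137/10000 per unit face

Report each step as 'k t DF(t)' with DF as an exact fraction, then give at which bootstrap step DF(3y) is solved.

step 1 [1y] bond c/1=13/200: DF=(262203/250000 − 13/200·(0))/(1+13/200) = 1231/1250 ≈ 0.984800
step 2 [2y] swap r/1=245/19603: DF=(1 − 245/19603·(0.984800))/(1+245/19603) = 1951/2000 ≈ 0.975500
step 3 [3y] zero: DF = P = 937/1000 ≈ 0.937000
step 4 [4y] zero: DF = P = 9137/10000 ≈ 0.913700

1 1 1231/1250
2 2 1951/2000
3 3 937/1000
4 4 9137/10000
DF(3y) is solved at step 3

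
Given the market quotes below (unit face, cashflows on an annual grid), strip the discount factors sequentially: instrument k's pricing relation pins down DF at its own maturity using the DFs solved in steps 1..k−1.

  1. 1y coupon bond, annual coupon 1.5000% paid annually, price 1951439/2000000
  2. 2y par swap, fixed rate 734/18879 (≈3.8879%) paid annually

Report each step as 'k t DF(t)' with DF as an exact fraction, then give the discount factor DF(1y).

step 1 [1y] bond c/1=3/200: DF=(1951439/2000000 − 3/200·(0))/(1+3/200) = 9613/10000 ≈ 0.961300
step 2 [2y] swap r/1=734/18879: DF=(1 − 734/18879·(0.961300))/(1+734/18879) = 4633/5000 ≈ 0.926600

1 1 9613/10000
2 2 4633/5000
DF(1y) = 9613/10000 ≈ 0.961300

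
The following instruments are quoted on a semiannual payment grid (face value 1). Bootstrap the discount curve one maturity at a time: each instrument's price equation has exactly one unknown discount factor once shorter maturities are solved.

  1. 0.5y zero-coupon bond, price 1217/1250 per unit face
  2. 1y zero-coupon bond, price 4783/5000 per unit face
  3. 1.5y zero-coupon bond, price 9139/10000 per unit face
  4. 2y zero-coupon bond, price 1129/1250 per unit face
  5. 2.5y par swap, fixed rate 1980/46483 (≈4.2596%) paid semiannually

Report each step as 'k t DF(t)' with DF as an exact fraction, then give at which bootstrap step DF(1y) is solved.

1 1/2 1217/1250
2 1 4783/5000
3 3/2 9139/10000
4 2 1129/1250
5 5/2 901/1000
DF(1y) is solved at step 2

step 1 [0.5y] zero: DF = P = 1217/1250 ≈ 0.973600
step 2 [1y] zero: DF = P = 4783/5000 ≈ 0.956600
step 3 [1.5y] zero: DF = P = 9139/10000 ≈ 0.913900
step 4 [2y] zero: DF = P = 1129/1250 ≈ 0.903200
step 5 [2.5y] swap r/2=990/46483: DF=(1 − 990/46483·(0.973600+0.956600+0.913900+0.903200))/(1+990/46483) = 901/1000 ≈ 0.901000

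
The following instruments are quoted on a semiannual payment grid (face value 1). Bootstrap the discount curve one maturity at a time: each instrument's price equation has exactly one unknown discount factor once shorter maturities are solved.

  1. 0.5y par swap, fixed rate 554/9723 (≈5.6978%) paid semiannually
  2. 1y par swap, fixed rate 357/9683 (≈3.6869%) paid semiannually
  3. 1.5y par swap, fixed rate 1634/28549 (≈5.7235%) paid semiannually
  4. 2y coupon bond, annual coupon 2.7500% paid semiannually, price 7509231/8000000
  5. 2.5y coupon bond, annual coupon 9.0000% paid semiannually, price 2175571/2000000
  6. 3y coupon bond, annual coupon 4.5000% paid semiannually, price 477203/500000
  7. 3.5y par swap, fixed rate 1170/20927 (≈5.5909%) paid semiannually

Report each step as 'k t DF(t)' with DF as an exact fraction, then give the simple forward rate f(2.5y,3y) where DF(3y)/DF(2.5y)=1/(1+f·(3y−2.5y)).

step 1 [0.5y] swap r/2=277/9723: DF=(1 − 277/9723·(0))/(1+277/9723) = 9723/10000 ≈ 0.972300
step 2 [1y] swap r/2=357/19366: DF=(1 − 357/19366·(0.972300))/(1+357/19366) = 9643/10000 ≈ 0.964300
step 3 [1.5y] swap r/2=817/28549: DF=(1 − 817/28549·(0.972300+0.964300))/(1+817/28549) = 9183/10000 ≈ 0.918300
step 4 [2y] bond c/2=11/800: DF=(7509231/8000000 − 11/800·(0.972300+0.964300+0.918300))/(1+11/800) = 1109/1250 ≈ 0.887200
step 5 [2.5y] bond c/2=9/200: DF=(2175571/2000000 − 9/200·(0.972300+0.964300+0.918300+0.887200))/(1+9/200) = 4399/5000 ≈ 0.879800
step 6 [3y] bond c/2=9/400: DF=(477203/500000 − 9/400·(0.972300+0.964300+0.918300+0.887200+0.879800))/(1+9/400) = 8317/10000 ≈ 0.831700
step 7 [3.5y] swap r/2=585/20927: DF=(1 − 585/20927·(0.972300+0.964300+0.918300+0.887200+0.879800+0.831700))/(1+585/20927) = 1649/2000 ≈ 0.824500

1 1/2 9723/10000
2 1 9643/10000
3 3/2 9183/10000
4 2 1109/1250
5 5/2 4399/5000
6 3 8317/10000
7 7/2 1649/2000
f(2.5y,3y) = ((4399/5000)/(8317/10000) − 1)/(1/2) = 962/8317 ≈ 11.5667%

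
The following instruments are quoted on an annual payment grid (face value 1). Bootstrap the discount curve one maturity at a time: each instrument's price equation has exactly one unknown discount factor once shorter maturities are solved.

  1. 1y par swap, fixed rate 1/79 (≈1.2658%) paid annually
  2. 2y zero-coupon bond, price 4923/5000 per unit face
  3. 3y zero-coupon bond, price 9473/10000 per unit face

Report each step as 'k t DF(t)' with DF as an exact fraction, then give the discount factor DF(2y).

1 1 79/80
2 2 4923/5000
3 3 9473/10000
DF(2y) = 4923/5000 ≈ 0.984600

step 1 [1y] swap r/1=1/79: DF=(1 − 1/79·(0))/(1+1/79) = 79/80 ≈ 0.987500
step 2 [2y] zero: DF = P = 4923/5000 ≈ 0.984600
step 3 [3y] zero: DF = P = 9473/10000 ≈ 0.947300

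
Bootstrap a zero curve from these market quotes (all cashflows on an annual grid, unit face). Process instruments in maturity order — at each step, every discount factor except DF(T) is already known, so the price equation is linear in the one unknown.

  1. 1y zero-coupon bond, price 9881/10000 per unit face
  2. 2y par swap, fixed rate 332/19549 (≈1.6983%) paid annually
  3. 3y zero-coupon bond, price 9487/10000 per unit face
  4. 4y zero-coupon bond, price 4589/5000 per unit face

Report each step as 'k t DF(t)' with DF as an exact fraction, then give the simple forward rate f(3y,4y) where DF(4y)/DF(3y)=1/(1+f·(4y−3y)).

step 1 [1y] zero: DF = P = 9881/10000 ≈ 0.988100
step 2 [2y] swap r/1=332/19549: DF=(1 − 332/19549·(0.988100))/(1+332/19549) = 2417/2500 ≈ 0.966800
step 3 [3y] zero: DF = P = 9487/10000 ≈ 0.948700
step 4 [4y] zero: DF = P = 4589/5000 ≈ 0.917800

1 1 9881/10000
2 2 2417/2500
3 3 9487/10000
4 4 4589/5000
f(3y,4y) = ((9487/10000)/(4589/5000) − 1)/(1) = 309/9178 ≈ 3.3667%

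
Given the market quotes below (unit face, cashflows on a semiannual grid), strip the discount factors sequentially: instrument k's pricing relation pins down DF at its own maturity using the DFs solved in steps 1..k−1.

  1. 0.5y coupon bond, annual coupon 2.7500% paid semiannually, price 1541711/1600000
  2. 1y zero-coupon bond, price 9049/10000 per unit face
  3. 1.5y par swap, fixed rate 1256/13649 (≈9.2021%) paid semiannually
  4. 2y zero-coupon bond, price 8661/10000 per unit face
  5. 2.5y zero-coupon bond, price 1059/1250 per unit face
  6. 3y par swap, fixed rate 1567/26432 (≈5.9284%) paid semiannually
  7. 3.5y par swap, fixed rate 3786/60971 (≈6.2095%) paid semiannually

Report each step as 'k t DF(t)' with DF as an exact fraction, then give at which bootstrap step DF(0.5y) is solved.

1 1/2 1901/2000
2 1 9049/10000
3 3/2 1093/1250
4 2 8661/10000
5 5/2 1059/1250
6 3 8433/10000
7 7/2 8107/10000
DF(0.5y) is solved at step 1

step 1 [0.5y] bond c/2=11/800: DF=(1541711/1600000 − 11/800·(0))/(1+11/800) = 1901/2000 ≈ 0.950500
step 2 [1y] zero: DF = P = 9049/10000 ≈ 0.904900
step 3 [1.5y] swap r/2=628/13649: DF=(1 − 628/13649·(0.950500+0.904900))/(1+628/13649) = 1093/1250 ≈ 0.874400
step 4 [2y] zero: DF = P = 8661/10000 ≈ 0.866100
step 5 [2.5y] zero: DF = P = 1059/1250 ≈ 0.847200
step 6 [3y] swap r/2=1567/52864: DF=(1 − 1567/52864·(0.950500+0.904900+0.874400+0.866100+0.847200))/(1+1567/52864) = 8433/10000 ≈ 0.843300
step 7 [3.5y] swap r/2=1893/60971: DF=(1 − 1893/60971·(0.950500+0.904900+0.874400+0.866100+0.847200+0.843300))/(1+1893/60971) = 8107/10000 ≈ 0.810700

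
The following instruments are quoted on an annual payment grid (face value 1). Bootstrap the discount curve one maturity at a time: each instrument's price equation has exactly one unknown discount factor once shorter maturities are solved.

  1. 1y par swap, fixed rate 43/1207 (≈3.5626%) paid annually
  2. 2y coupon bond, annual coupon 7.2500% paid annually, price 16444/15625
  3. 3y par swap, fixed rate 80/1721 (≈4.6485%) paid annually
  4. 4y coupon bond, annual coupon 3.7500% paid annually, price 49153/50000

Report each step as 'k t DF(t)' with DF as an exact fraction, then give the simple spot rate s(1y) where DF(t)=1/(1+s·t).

1 1 1207/1250
2 2 229/250
3 3 109/125
4 4 106/125
s(1y) = (1/(1207/1250) − 1)/(1) = 43/1207 ≈ 3.5626%

step 1 [1y] swap r/1=43/1207: DF=(1 − 43/1207·(0))/(1+43/1207) = 1207/1250 ≈ 0.965600
step 2 [2y] bond c/1=29/400: DF=(16444/15625 − 29/400·(0.965600))/(1+29/400) = 229/250 ≈ 0.916000
step 3 [3y] swap r/1=80/1721: DF=(1 − 80/1721·(0.965600+0.916000))/(1+80/1721) = 109/125 ≈ 0.872000
step 4 [4y] bond c/1=3/80: DF=(49153/50000 − 3/80·(0.965600+0.916000+0.872000))/(1+3/80) = 106/125 ≈ 0.848000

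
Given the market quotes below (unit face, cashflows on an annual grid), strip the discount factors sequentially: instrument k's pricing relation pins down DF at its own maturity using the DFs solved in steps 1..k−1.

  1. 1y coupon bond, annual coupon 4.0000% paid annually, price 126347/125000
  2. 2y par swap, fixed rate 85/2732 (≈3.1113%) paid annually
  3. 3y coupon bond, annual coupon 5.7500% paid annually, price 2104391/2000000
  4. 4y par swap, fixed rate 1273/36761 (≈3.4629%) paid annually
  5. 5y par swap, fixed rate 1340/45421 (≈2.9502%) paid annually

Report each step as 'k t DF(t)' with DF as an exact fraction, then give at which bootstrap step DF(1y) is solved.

1 1 9719/10000
2 2 1881/2000
3 3 891/1000
4 4 8727/10000
5 5 433/500
DF(1y) is solved at step 1

step 1 [1y] bond c/1=1/25: DF=(126347/125000 − 1/25·(0))/(1+1/25) = 9719/10000 ≈ 0.971900
step 2 [2y] swap r/1=85/2732: DF=(1 − 85/2732·(0.971900))/(1+85/2732) = 1881/2000 ≈ 0.940500
step 3 [3y] bond c/1=23/400: DF=(2104391/2000000 − 23/400·(0.971900+0.940500))/(1+23/400) = 891/1000 ≈ 0.891000
step 4 [4y] swap r/1=1273/36761: DF=(1 − 1273/36761·(0.971900+0.940500+0.891000))/(1+1273/36761) = 8727/10000 ≈ 0.872700
step 5 [5y] swap r/1=1340/45421: DF=(1 − 1340/45421·(0.971900+0.940500+0.891000+0.872700))/(1+1340/45421) = 433/500 ≈ 0.866000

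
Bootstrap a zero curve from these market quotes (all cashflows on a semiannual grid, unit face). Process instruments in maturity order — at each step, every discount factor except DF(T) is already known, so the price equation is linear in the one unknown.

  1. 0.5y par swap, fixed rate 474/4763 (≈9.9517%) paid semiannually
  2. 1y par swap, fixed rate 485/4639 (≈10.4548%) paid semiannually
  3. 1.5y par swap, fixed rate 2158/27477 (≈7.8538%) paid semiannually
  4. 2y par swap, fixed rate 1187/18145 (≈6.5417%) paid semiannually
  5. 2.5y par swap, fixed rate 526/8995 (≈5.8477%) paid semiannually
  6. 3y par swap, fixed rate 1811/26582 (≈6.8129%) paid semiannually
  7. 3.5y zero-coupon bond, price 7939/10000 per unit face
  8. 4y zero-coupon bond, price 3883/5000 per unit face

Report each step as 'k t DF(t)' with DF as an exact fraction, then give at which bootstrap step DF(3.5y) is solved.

1 1/2 4763/5000
2 1 903/1000
3 3/2 8921/10000
4 2 8813/10000
5 5/2 1737/2000
6 3 8189/10000
7 7/2 7939/10000
8 4 3883/5000
DF(3.5y) is solved at step 7

step 1 [0.5y] swap r/2=237/4763: DF=(1 − 237/4763·(0))/(1+237/4763) = 4763/5000 ≈ 0.952600
step 2 [1y] swap r/2=485/9278: DF=(1 − 485/9278·(0.952600))/(1+485/9278) = 903/1000 ≈ 0.903000
step 3 [1.5y] swap r/2=1079/27477: DF=(1 − 1079/27477·(0.952600+0.903000))/(1+1079/27477) = 8921/10000 ≈ 0.892100
step 4 [2y] swap r/2=1187/36290: DF=(1 − 1187/36290·(0.952600+0.903000+0.892100))/(1+1187/36290) = 8813/10000 ≈ 0.881300
step 5 [2.5y] swap r/2=263/8995: DF=(1 − 263/8995·(0.952600+0.903000+0.892100+0.881300))/(1+263/8995) = 1737/2000 ≈ 0.868500
step 6 [3y] swap r/2=1811/53164: DF=(1 − 1811/53164·(0.952600+0.903000+0.892100+0.881300+0.868500))/(1+1811/53164) = 8189/10000 ≈ 0.818900
step 7 [3.5y] zero: DF = P = 7939/10000 ≈ 0.793900
step 8 [4y] zero: DF = P = 3883/5000 ≈ 0.776600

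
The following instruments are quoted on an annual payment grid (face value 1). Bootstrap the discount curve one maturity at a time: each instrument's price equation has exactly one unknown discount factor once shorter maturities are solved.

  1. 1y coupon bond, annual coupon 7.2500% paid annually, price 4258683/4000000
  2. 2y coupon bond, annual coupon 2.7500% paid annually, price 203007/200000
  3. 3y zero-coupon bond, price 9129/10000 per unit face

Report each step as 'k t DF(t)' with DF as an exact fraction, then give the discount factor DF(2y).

1 1 9927/10000
2 2 9613/10000
3 3 9129/10000
DF(2y) = 9613/10000 ≈ 0.961300

step 1 [1y] bond c/1=29/400: DF=(4258683/4000000 − 29/400·(0))/(1+29/400) = 9927/10000 ≈ 0.992700
step 2 [2y] bond c/1=11/400: DF=(203007/200000 − 11/400·(0.992700))/(1+11/400) = 9613/10000 ≈ 0.961300
step 3 [3y] zero: DF = P = 9129/10000 ≈ 0.912900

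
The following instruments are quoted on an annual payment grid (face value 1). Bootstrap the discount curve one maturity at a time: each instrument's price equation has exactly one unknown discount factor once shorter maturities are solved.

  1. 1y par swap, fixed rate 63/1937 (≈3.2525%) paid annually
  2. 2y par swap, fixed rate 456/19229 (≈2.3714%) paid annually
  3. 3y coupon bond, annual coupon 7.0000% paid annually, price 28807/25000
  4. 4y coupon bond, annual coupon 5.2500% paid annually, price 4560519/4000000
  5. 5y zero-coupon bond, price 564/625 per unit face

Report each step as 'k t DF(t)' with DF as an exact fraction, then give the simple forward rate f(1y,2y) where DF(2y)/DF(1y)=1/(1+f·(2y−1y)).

step 1 [1y] swap r/1=63/1937: DF=(1 − 63/1937·(0))/(1+63/1937) = 1937/2000 ≈ 0.968500
step 2 [2y] swap r/1=456/19229: DF=(1 − 456/19229·(0.968500))/(1+456/19229) = 1193/1250 ≈ 0.954400
step 3 [3y] bond c/1=7/100: DF=(28807/25000 − 7/100·(0.968500+0.954400))/(1+7/100) = 9511/10000 ≈ 0.951100
step 4 [4y] bond c/1=21/400: DF=(4560519/4000000 − 21/400·(0.968500+0.954400+0.951100))/(1+21/400) = 9399/10000 ≈ 0.939900
step 5 [5y] zero: DF = P = 564/625 ≈ 0.902400

1 1 1937/2000
2 2 1193/1250
3 3 9511/10000
4 4 9399/10000
5 5 564/625
f(1y,2y) = ((1937/2000)/(1193/1250) − 1)/(1) = 141/9544 ≈ 1.4774%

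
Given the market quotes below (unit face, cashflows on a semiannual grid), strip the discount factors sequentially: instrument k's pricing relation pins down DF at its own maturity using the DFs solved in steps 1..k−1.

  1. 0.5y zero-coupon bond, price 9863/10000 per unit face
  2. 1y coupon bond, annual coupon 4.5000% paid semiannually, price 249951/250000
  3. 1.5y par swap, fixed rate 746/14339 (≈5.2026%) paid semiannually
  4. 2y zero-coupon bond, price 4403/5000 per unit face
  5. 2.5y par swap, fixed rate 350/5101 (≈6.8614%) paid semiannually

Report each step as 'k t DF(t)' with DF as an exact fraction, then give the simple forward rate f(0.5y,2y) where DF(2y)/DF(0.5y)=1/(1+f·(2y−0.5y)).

1 1/2 9863/10000
2 1 9561/10000
3 3/2 4627/5000
4 2 4403/5000
5 5/2 337/400
f(0.5y,2y) = ((9863/10000)/(4403/5000) − 1)/(3/2) = 151/1887 ≈ 8.0021%

step 1 [0.5y] zero: DF = P = 9863/10000 ≈ 0.986300
step 2 [1y] bond c/2=9/400: DF=(249951/250000 − 9/400·(0.986300))/(1+9/400) = 9561/10000 ≈ 0.956100
step 3 [1.5y] swap r/2=373/14339: DF=(1 − 373/14339·(0.986300+0.956100))/(1+373/14339) = 4627/5000 ≈ 0.925400
step 4 [2y] zero: DF = P = 4403/5000 ≈ 0.880600
step 5 [2.5y] swap r/2=175/5101: DF=(1 − 175/5101·(0.986300+0.956100+0.925400+0.880600))/(1+175/5101) = 337/400 ≈ 0.842500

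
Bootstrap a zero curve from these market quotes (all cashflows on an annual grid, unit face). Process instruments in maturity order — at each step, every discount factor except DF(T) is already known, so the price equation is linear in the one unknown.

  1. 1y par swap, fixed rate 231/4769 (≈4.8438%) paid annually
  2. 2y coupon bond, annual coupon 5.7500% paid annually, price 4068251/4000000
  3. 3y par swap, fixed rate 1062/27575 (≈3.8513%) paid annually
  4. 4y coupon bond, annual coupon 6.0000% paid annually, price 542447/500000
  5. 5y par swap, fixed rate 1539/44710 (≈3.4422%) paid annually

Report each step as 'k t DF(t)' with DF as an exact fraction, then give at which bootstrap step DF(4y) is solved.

step 1 [1y] swap r/1=231/4769: DF=(1 − 231/4769·(0))/(1+231/4769) = 4769/5000 ≈ 0.953800
step 2 [2y] bond c/1=23/400: DF=(4068251/4000000 − 23/400·(0.953800))/(1+23/400) = 9099/10000 ≈ 0.909900
step 3 [3y] swap r/1=1062/27575: DF=(1 − 1062/27575·(0.953800+0.909900))/(1+1062/27575) = 4469/5000 ≈ 0.893800
step 4 [4y] bond c/1=3/50: DF=(542447/500000 − 3/50·(0.953800+0.909900+0.893800))/(1+3/50) = 4337/5000 ≈ 0.867400
step 5 [5y] swap r/1=1539/44710: DF=(1 − 1539/44710·(0.953800+0.909900+0.893800+0.867400))/(1+1539/44710) = 8461/10000 ≈ 0.846100

1 1 4769/5000
2 2 9099/10000
3 3 4469/5000
4 4 4337/5000
5 5 8461/10000
DF(4y) is solved at step 4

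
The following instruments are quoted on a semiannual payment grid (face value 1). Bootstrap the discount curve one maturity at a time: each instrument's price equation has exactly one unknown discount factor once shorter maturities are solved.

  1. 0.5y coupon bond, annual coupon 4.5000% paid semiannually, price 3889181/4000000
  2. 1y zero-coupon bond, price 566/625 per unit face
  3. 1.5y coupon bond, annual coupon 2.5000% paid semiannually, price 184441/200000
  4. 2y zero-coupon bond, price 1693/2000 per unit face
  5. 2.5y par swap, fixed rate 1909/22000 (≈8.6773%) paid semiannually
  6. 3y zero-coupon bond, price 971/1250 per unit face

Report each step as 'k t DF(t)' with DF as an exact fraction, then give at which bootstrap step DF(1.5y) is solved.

1 1/2 9509/10000
2 1 566/625
3 3/2 8879/10000
4 2 1693/2000
5 5/2 8091/10000
6 3 971/1250
DF(1.5y) is solved at step 3

step 1 [0.5y] bond c/2=9/400: DF=(3889181/4000000 − 9/400·(0))/(1+9/400) = 9509/10000 ≈ 0.950900
step 2 [1y] zero: DF = P = 566/625 ≈ 0.905600
step 3 [1.5y] bond c/2=1/80: DF=(184441/200000 − 1/80·(0.950900+0.905600))/(1+1/80) = 8879/10000 ≈ 0.887900
step 4 [2y] zero: DF = P = 1693/2000 ≈ 0.846500
step 5 [2.5y] swap r/2=1909/44000: DF=(1 − 1909/44000·(0.950900+0.905600+0.887900+0.846500))/(1+1909/44000) = 8091/10000 ≈ 0.809100
step 6 [3y] zero: DF = P = 971/1250 ≈ 0.776800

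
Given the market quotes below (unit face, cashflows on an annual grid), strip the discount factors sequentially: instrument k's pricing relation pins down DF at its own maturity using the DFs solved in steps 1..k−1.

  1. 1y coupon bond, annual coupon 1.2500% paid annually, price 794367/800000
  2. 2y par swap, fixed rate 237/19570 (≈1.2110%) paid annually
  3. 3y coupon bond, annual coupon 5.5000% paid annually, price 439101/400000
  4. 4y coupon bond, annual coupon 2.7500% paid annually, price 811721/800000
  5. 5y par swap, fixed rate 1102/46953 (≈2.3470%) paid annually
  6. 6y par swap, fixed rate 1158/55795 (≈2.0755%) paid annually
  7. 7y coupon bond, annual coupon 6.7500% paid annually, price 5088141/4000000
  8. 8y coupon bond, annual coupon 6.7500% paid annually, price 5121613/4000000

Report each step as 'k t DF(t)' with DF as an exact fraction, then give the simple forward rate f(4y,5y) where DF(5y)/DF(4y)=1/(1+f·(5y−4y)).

step 1 [1y] bond c/1=1/80: DF=(794367/800000 − 1/80·(0))/(1+1/80) = 9807/10000 ≈ 0.980700
step 2 [2y] swap r/1=237/19570: DF=(1 − 237/19570·(0.980700))/(1+237/19570) = 9763/10000 ≈ 0.976300
step 3 [3y] bond c/1=11/200: DF=(439101/400000 − 11/200·(0.980700+0.976300))/(1+11/200) = 1877/2000 ≈ 0.938500
step 4 [4y] bond c/1=11/400: DF=(811721/800000 − 11/400·(0.980700+0.976300+0.938500))/(1+11/400) = 91/100 ≈ 0.910000
step 5 [5y] swap r/1=1102/46953: DF=(1 − 1102/46953·(0.980700+0.976300+0.938500+0.910000))/(1+1102/46953) = 4449/5000 ≈ 0.889800
step 6 [6y] swap r/1=1158/55795: DF=(1 − 1158/55795·(0.980700+0.976300+0.938500+0.910000+0.889800))/(1+1158/55795) = 4421/5000 ≈ 0.884200
step 7 [7y] bond c/1=27/400: DF=(5088141/4000000 − 27/400·(0.980700+0.976300+0.938500+0.910000+0.889800+0.884200))/(1+27/400) = 2097/2500 ≈ 0.838800
step 8 [8y] bond c/1=27/400: DF=(5121613/4000000 − 27/400·(0.980700+0.976300+0.938500+0.910000+0.889800+0.884200+0.838800))/(1+27/400) = 496/625 ≈ 0.793600

1 1 9807/10000
2 2 9763/10000
3 3 1877/2000
4 4 91/100
5 5 4449/5000
6 6 4421/5000
7 7 2097/2500
8 8 496/625
f(4y,5y) = ((91/100)/(4449/5000) − 1)/(1) = 101/4449 ≈ 2.2702%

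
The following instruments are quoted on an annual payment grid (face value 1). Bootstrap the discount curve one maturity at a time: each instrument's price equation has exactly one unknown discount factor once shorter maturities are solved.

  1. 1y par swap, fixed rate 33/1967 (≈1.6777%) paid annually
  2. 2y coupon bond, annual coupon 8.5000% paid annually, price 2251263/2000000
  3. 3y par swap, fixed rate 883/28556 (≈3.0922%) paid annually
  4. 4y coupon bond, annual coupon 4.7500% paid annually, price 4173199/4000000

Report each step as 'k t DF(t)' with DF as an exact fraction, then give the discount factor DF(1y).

1 1 1967/2000
2 2 2401/2500
3 3 9117/10000
4 4 1733/2000
DF(1y) = 1967/2000 ≈ 0.983500

step 1 [1y] swap r/1=33/1967: DF=(1 − 33/1967·(0))/(1+33/1967) = 1967/2000 ≈ 0.983500
step 2 [2y] bond c/1=17/200: DF=(2251263/2000000 − 17/200·(0.983500))/(1+17/200) = 2401/2500 ≈ 0.960400
step 3 [3y] swap r/1=883/28556: DF=(1 − 883/28556·(0.983500+0.960400))/(1+883/28556) = 9117/10000 ≈ 0.911700
step 4 [4y] bond c/1=19/400: DF=(4173199/4000000 − 19/400·(0.983500+0.960400+0.911700))/(1+19/400) = 1733/2000 ≈ 0.866500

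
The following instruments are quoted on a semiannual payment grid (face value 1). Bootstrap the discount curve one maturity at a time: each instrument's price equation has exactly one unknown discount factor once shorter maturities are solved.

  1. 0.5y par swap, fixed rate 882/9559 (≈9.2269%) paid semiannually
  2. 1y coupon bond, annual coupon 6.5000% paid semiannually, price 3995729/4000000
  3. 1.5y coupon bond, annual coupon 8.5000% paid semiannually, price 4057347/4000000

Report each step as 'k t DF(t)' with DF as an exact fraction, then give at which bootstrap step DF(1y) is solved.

step 1 [0.5y] swap r/2=441/9559: DF=(1 − 441/9559·(0))/(1+441/9559) = 9559/10000 ≈ 0.955900
step 2 [1y] bond c/2=13/400: DF=(3995729/4000000 − 13/400·(0.955900))/(1+13/400) = 4687/5000 ≈ 0.937400
step 3 [1.5y] bond c/2=17/400: DF=(4057347/4000000 − 17/400·(0.955900+0.937400))/(1+17/400) = 4479/5000 ≈ 0.895800

1 1/2 9559/10000
2 1 4687/5000
3 3/2 4479/5000
DF(1y) is solved at step 2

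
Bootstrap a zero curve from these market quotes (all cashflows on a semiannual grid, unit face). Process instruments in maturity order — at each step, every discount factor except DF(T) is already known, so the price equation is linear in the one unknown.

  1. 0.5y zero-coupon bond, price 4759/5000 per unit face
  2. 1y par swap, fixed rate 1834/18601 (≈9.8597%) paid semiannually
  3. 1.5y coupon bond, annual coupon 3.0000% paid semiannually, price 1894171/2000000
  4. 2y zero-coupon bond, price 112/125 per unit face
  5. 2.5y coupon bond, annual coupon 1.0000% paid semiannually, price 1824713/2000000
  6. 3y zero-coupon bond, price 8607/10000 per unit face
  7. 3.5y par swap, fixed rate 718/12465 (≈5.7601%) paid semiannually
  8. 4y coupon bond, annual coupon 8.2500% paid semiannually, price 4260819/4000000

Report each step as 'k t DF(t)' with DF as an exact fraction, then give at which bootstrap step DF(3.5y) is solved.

step 1 [0.5y] zero: DF = P = 4759/5000 ≈ 0.951800
step 2 [1y] swap r/2=917/18601: DF=(1 − 917/18601·(0.951800))/(1+917/18601) = 9083/10000 ≈ 0.908300
step 3 [1.5y] bond c/2=3/200: DF=(1894171/2000000 − 3/200·(0.951800+0.908300))/(1+3/200) = 566/625 ≈ 0.905600
step 4 [2y] zero: DF = P = 112/125 ≈ 0.896000
step 5 [2.5y] bond c/2=1/200: DF=(1824713/2000000 − 1/200·(0.951800+0.908300+0.905600+0.896000))/(1+1/200) = 556/625 ≈ 0.889600
step 6 [3y] zero: DF = P = 8607/10000 ≈ 0.860700
step 7 [3.5y] swap r/2=359/12465: DF=(1 − 359/12465·(0.951800+0.908300+0.905600+0.896000+0.889600+0.860700))/(1+359/12465) = 1641/2000 ≈ 0.820500
step 8 [4y] bond c/2=33/800: DF=(4260819/4000000 − 33/800·(0.951800+0.908300+0.905600+0.896000+0.889600+0.860700+0.820500))/(1+33/800) = 7761/10000 ≈ 0.776100

1 1/2 4759/5000
2 1 9083/10000
3 3/2 566/625
4 2 112/125
5 5/2 556/625
6 3 8607/10000
7 7/2 1641/2000
8 4 7761/10000
DF(3.5y) is solved at step 7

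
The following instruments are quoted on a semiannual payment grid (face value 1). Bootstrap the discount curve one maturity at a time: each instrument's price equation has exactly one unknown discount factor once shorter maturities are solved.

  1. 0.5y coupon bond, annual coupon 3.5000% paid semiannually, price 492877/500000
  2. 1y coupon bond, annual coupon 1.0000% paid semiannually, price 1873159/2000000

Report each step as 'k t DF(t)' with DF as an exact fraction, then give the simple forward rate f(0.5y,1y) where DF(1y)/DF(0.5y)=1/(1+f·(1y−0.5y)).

step 1 [0.5y] bond c/2=7/400: DF=(492877/500000 − 7/400·(0))/(1+7/400) = 1211/1250 ≈ 0.968800
step 2 [1y] bond c/2=1/200: DF=(1873159/2000000 − 1/200·(0.968800))/(1+1/200) = 9271/10000 ≈ 0.927100

1 1/2 1211/1250
2 1 9271/10000
f(0.5y,1y) = ((1211/1250)/(9271/10000) − 1)/(1/2) = 834/9271 ≈ 8.9958%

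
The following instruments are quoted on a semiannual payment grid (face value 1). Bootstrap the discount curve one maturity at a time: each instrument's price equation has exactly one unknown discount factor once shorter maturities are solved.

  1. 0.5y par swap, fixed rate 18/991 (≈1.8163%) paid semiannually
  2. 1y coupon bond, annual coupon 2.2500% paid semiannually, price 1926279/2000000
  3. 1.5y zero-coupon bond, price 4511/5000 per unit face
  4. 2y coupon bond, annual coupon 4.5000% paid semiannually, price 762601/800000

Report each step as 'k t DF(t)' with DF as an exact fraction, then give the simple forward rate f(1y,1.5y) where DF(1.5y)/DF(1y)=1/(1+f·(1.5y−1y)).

step 1 [0.5y] swap r/2=9/991: DF=(1 − 9/991·(0))/(1+9/991) = 991/1000 ≈ 0.991000
step 2 [1y] bond c/2=9/800: DF=(1926279/2000000 − 9/800·(0.991000))/(1+9/800) = 4707/5000 ≈ 0.941400
step 3 [1.5y] zero: DF = P = 4511/5000 ≈ 0.902200
step 4 [2y] bond c/2=9/400: DF=(762601/800000 − 9/400·(0.991000+0.941400+0.902200))/(1+9/400) = 8699/10000 ≈ 0.869900

1 1/2 991/1000
2 1 4707/5000
3 3/2 4511/5000
4 2 8699/10000
f(1y,1.5y) = ((4707/5000)/(4511/5000) − 1)/(1/2) = 392/4511 ≈ 8.6899%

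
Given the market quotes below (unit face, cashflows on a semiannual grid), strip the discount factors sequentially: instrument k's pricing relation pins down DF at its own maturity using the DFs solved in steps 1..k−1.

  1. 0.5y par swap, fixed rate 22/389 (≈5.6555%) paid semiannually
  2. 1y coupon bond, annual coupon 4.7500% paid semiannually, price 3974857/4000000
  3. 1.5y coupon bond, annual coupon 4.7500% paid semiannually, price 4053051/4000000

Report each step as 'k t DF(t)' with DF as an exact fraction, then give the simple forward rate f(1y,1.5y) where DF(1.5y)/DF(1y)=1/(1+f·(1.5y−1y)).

1 1/2 389/400
2 1 9481/10000
3 3/2 2363/2500
f(1y,1.5y) = ((9481/10000)/(2363/2500) − 1)/(1/2) = 29/4726 ≈ 0.6136%

step 1 [0.5y] swap r/2=11/389: DF=(1 − 11/389·(0))/(1+11/389) = 389/400 ≈ 0.972500
step 2 [1y] bond c/2=19/800: DF=(3974857/4000000 − 19/800·(0.972500))/(1+19/800) = 9481/10000 ≈ 0.948100
step 3 [1.5y] bond c/2=19/800: DF=(4053051/4000000 − 19/800·(0.972500+0.948100))/(1+19/800) = 2363/2500 ≈ 0.945200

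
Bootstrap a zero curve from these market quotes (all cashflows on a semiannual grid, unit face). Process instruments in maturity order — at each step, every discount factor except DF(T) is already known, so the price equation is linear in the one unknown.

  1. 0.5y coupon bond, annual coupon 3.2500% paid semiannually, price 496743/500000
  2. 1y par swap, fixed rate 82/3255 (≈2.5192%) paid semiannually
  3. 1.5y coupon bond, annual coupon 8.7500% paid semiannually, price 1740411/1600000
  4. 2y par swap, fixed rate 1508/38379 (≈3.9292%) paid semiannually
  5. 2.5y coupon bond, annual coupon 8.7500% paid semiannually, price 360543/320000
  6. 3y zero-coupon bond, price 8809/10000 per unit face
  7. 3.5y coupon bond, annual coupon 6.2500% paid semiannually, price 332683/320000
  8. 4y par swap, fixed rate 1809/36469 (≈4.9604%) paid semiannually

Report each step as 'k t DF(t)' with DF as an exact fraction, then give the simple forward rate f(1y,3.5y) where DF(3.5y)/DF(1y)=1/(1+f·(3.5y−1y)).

step 1 [0.5y] bond c/2=13/800: DF=(496743/500000 − 13/800·(0))/(1+13/800) = 611/625 ≈ 0.977600
step 2 [1y] swap r/2=41/3255: DF=(1 − 41/3255·(0.977600))/(1+41/3255) = 4877/5000 ≈ 0.975400
step 3 [1.5y] bond c/2=7/160: DF=(1740411/1600000 − 7/160·(0.977600+0.975400))/(1+7/160) = 9603/10000 ≈ 0.960300
step 4 [2y] swap r/2=754/38379: DF=(1 − 754/38379·(0.977600+0.975400+0.960300))/(1+754/38379) = 4623/5000 ≈ 0.924600
step 5 [2.5y] bond c/2=7/160: DF=(360543/320000 − 7/160·(0.977600+0.975400+0.960300+0.924600))/(1+7/160) = 4593/5000 ≈ 0.918600
step 6 [3y] zero: DF = P = 8809/10000 ≈ 0.880900
step 7 [3.5y] bond c/2=1/32: DF=(332683/320000 − 1/32·(0.977600+0.975400+0.960300+0.924600+0.918600+0.880900))/(1+1/32) = 8373/10000 ≈ 0.837300
step 8 [4y] swap r/2=1809/72938: DF=(1 − 1809/72938·(0.977600+0.975400+0.960300+0.924600+0.918600+0.880900+0.837300))/(1+1809/72938) = 8191/10000 ≈ 0.819100

1 1/2 611/625
2 1 4877/5000
3 3/2 9603/10000
4 2 4623/5000
5 5/2 4593/5000
6 3 8809/10000
7 7/2 8373/10000
8 4 8191/10000
f(1y,3.5y) = ((4877/5000)/(8373/10000) − 1)/(5/2) = 2762/41865 ≈ 6.5974%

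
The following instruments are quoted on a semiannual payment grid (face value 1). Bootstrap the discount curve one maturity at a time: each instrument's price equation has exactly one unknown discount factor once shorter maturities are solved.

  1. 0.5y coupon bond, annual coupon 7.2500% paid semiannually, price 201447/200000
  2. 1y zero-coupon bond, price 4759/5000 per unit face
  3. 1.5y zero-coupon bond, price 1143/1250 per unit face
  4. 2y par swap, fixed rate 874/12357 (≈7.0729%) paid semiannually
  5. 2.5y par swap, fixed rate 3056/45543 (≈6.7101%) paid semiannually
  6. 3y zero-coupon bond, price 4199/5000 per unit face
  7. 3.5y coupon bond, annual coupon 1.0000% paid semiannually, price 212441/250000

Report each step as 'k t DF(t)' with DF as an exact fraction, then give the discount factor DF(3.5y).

step 1 [0.5y] bond c/2=29/800: DF=(201447/200000 − 29/800·(0))/(1+29/800) = 243/250 ≈ 0.972000
step 2 [1y] zero: DF = P = 4759/5000 ≈ 0.951800
step 3 [1.5y] zero: DF = P = 1143/1250 ≈ 0.914400
step 4 [2y] swap r/2=437/12357: DF=(1 − 437/12357·(0.972000+0.951800+0.914400))/(1+437/12357) = 8689/10000 ≈ 0.868900
step 5 [2.5y] swap r/2=1528/45543: DF=(1 − 1528/45543·(0.972000+0.951800+0.914400+0.868900))/(1+1528/45543) = 1059/1250 ≈ 0.847200
step 6 [3y] zero: DF = P = 4199/5000 ≈ 0.839800
step 7 [3.5y] bond c/2=1/200: DF=(212441/250000 − 1/200·(0.972000+0.951800+0.914400+0.868900+0.847200+0.839800))/(1+1/200) = 8187/10000 ≈ 0.818700

1 1/2 243/250
2 1 4759/5000
3 3/2 1143/1250
4 2 8689/10000
5 5/2 1059/1250
6 3 4199/5000
7 7/2 8187/10000
DF(3.5y) = 8187/10000 ≈ 0.818700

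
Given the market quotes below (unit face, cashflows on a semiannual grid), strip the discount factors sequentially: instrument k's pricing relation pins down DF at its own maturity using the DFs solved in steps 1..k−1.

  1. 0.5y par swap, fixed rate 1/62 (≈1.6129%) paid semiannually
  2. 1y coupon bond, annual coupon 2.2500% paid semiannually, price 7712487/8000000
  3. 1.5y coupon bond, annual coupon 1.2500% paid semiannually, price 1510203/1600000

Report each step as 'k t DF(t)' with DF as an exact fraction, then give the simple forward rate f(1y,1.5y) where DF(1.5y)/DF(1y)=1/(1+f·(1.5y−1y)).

step 1 [0.5y] swap r/2=1/124: DF=(1 − 1/124·(0))/(1+1/124) = 124/125 ≈ 0.992000
step 2 [1y] bond c/2=9/800: DF=(7712487/8000000 − 9/800·(0.992000))/(1+9/800) = 9423/10000 ≈ 0.942300
step 3 [1.5y] bond c/2=1/160: DF=(1510203/1600000 − 1/160·(0.992000+0.942300))/(1+1/160) = 463/500 ≈ 0.926000

1 1/2 124/125
2 1 9423/10000
3 3/2 463/500
f(1y,1.5y) = ((9423/10000)/(463/500) − 1)/(1/2) = 163/4630 ≈ 3.5205%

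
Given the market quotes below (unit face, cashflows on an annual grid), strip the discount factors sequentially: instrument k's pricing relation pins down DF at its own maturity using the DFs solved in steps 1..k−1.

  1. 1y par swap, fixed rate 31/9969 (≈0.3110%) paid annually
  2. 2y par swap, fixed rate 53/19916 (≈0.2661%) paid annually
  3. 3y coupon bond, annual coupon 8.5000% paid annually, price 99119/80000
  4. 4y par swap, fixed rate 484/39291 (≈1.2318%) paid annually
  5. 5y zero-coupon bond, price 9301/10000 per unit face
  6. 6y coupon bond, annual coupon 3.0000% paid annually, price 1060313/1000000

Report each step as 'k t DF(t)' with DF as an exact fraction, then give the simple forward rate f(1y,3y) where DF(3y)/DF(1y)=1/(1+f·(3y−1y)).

step 1 [1y] swap r/1=31/9969: DF=(1 − 31/9969·(0))/(1+31/9969) = 9969/10000 ≈ 0.996900
step 2 [2y] swap r/1=53/19916: DF=(1 − 53/19916·(0.996900))/(1+53/19916) = 9947/10000 ≈ 0.994700
step 3 [3y] bond c/1=17/200: DF=(99119/80000 − 17/200·(0.996900+0.994700))/(1+17/200) = 9859/10000 ≈ 0.985900
step 4 [4y] swap r/1=484/39291: DF=(1 − 484/39291·(0.996900+0.994700+0.985900))/(1+484/39291) = 2379/2500 ≈ 0.951600
step 5 [5y] zero: DF = P = 9301/10000 ≈ 0.930100
step 6 [6y] bond c/1=3/100: DF=(1060313/1000000 − 3/100·(0.996900+0.994700+0.985900+0.951600+0.930100))/(1+3/100) = 8879/10000 ≈ 0.887900

1 1 9969/10000
2 2 9947/10000
3 3 9859/10000
4 4 2379/2500
5 5 9301/10000
6 6 8879/10000
f(1y,3y) = ((9969/10000)/(9859/10000) − 1)/(2) = 55/9859 ≈ 0.5579%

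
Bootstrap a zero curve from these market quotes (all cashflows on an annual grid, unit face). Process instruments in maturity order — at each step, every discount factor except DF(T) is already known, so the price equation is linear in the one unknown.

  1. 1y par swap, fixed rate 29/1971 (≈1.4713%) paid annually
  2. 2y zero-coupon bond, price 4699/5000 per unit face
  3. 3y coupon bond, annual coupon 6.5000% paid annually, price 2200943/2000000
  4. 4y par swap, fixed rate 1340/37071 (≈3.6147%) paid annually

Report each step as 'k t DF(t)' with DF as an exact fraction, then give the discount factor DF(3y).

step 1 [1y] swap r/1=29/1971: DF=(1 − 29/1971·(0))/(1+29/1971) = 1971/2000 ≈ 0.985500
step 2 [2y] zero: DF = P = 4699/5000 ≈ 0.939800
step 3 [3y] bond c/1=13/200: DF=(2200943/2000000 − 13/200·(0.985500+0.939800))/(1+13/200) = 4579/5000 ≈ 0.915800
step 4 [4y] swap r/1=1340/37071: DF=(1 − 1340/37071·(0.985500+0.939800+0.915800))/(1+1340/37071) = 433/500 ≈ 0.866000

1 1 1971/2000
2 2 4699/5000
3 3 4579/5000
4 4 433/500
DF(3y) = 4579/5000 ≈ 0.915800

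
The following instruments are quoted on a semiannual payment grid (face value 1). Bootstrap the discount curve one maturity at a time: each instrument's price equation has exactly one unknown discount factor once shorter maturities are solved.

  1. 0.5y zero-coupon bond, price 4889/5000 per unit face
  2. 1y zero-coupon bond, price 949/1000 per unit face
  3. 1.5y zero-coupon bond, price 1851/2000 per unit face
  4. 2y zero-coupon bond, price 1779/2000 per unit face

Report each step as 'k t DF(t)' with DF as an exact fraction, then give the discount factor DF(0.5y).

1 1/2 4889/5000
2 1 949/1000
3 3/2 1851/2000
4 2 1779/2000
DF(0.5y) = 4889/5000 ≈ 0.977800

step 1 [0.5y] zero: DF = P = 4889/5000 ≈ 0.977800
step 2 [1y] zero: DF = P = 949/1000 ≈ 0.949000
step 3 [1.5y] zero: DF = P = 1851/2000 ≈ 0.925500
step 4 [2y] zero: DF = P = 1779/2000 ≈ 0.889500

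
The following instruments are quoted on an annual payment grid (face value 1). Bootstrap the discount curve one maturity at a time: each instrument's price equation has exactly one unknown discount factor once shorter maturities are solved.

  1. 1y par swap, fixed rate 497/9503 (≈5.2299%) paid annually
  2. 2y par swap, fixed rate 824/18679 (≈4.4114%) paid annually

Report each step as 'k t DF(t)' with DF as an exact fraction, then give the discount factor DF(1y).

1 1 9503/10000
2 2 1147/1250
DF(1y) = 9503/10000 ≈ 0.950300

step 1 [1y] swap r/1=497/9503: DF=(1 − 497/9503·(0))/(1+497/9503) = 9503/10000 ≈ 0.950300
step 2 [2y] swap r/1=824/18679: DF=(1 − 824/18679·(0.950300))/(1+824/18679) = 1147/1250 ≈ 0.917600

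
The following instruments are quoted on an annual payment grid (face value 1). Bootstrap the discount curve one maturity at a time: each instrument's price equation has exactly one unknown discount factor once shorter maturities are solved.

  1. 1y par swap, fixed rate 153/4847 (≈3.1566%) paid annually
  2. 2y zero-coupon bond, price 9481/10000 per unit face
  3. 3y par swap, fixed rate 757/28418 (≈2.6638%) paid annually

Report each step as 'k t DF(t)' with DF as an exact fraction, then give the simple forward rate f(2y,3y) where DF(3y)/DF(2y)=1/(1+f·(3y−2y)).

1 1 4847/5000
2 2 9481/10000
3 3 9243/10000
f(2y,3y) = ((9481/10000)/(9243/10000) − 1)/(1) = 238/9243 ≈ 2.5749%

step 1 [1y] swap r/1=153/4847: DF=(1 − 153/4847·(0))/(1+153/4847) = 4847/5000 ≈ 0.969400
step 2 [2y] zero: DF = P = 9481/10000 ≈ 0.948100
step 3 [3y] swap r/1=757/28418: DF=(1 − 757/28418·(0.969400+0.948100))/(1+757/28418) = 9243/10000 ≈ 0.924300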